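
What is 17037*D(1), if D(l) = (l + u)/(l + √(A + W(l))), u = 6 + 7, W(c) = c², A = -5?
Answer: 238518/5 - 477036*I/5 ≈ 47704.0 - 95407.0*I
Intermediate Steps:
u = 13
D(l) = (13 + l)/(l + √(-5 + l²)) (D(l) = (l + 13)/(l + √(-5 + l²)) = (13 + l)/(l + √(-5 + l²)))
17037*D(1) = 17037*((13 + 1)/(1 + √(-5 + 1²))) = 17037*(14/(1 + √(-5 + 1))) = 17037*(14/(1 + √(-4))) = 17037*(14/(1 + 2*I)) = 17037*(((1 - 2*I)/5)*14) = 17037*(14*(1 - 2*I)/5) = 238518*(1 - 2*I)/5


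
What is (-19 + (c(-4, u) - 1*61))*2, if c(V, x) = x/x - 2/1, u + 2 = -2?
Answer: -162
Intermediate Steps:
u = -4 (u = -2 - 2 = -4)
c(V, x) = -1 (c(V, x) = 1 - 2*1 = 1 - 2 = -1)
(-19 + (c(-4, u) - 1*61))*2 = (-19 + (-1 - 1*61))*2 = (-19 + (-1 - 61))*2 = (-19 - 62)*2 = -81*2 = -162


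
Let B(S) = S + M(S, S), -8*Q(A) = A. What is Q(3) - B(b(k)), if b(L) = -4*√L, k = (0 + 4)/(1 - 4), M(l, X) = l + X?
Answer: -3/8 + 8*I*√3 ≈ -0.375 + 13.856*I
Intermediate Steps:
M(l, X) = X + l
Q(A) = -A/8
k = -4/3 (k = 4/(-3) = 4*(-⅓) = -4/3 ≈ -1.3333)
B(S) = 3*S (B(S) = S + (S + S) = S + 2*S = 3*S)
Q(3) - B(b(k)) = -⅛*3 - 3*(-8*I*√3/3) = -3/8 - 3*(-8*I*√3/3) = -3/8 - (-8)*I*√3 = -3/8 + 8*I*√3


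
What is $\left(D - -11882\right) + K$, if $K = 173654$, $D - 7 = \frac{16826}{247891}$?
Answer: $\frac{45994456639}{247891} \approx 1.8554 \cdot 10^{5}$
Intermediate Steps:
$D = \frac{1752063}{247891}$ ($D = 7 + \frac{16826}{247891} = \frac{1752063}{247891} \approx 7.0679$)
$\left(D - -11882\right) + K = \left(\frac{1752063}{247891} - -11882\right) + 173654 = \left(\frac{1752063}{247891} + 11882\right) + 173654 = \frac{2947192925}{247891} + 173654 = \frac{45994456639}{247891}$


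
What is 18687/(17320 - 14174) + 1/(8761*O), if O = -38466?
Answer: 1574382673729/265050992349 ≈ 5.9399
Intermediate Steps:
18687/(17320 - 14174) + 1/(8761*O) = 18687/(17320 - 14174) + 1/(8761*(-38466)) = 18687/3146 + (1/8761)*(-1/38466) = 18687*(1/3146) - 1/337000626 = 18687/3146 - 1/337000626 = 1574382673729/265050992349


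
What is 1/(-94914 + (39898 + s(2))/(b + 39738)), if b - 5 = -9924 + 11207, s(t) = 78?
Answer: -20513/1946950894 ≈ -1.0536e-5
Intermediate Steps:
b = 1288 (b = 5 + (-9924 + 11207) = 5 + 1283 = 1288)
1/(-94914 + (39898 + s(2))/(b + 39738)) = 1/(-94914 + (39898 + 78)/(1288 + 39738)) = 1/(-94914 + 39976/41026) = 1/(-94914 + 39976*(1/41026)) = 1/(-94914 + 19988/20513) = 1/(-1946950894/20513) = -20513/1946950894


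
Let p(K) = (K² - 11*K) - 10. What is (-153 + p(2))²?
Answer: 32761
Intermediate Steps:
p(K) = -10 + K² - 11*K
(-153 + p(2))² = (-153 + (-10 + 2² - 11*2))² = (-153 + (-10 + 4 - 22))² = (-153 - 28)² = (-181)² = 32761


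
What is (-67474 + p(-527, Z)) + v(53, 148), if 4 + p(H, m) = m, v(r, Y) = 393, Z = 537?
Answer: -66548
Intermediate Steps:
p(H, m) = -4 + m
(-67474 + p(-527, Z)) + v(53, 148) = (-67474 + (-4 + 537)) + 393 = (-67474 + 533) + 393 = -66941 + 393 = -66548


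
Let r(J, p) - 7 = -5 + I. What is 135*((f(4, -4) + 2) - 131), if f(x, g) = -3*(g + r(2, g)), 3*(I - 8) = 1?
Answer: -19980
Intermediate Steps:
I = 25/3 (I = 8 + (⅓)*1 = 8 + ⅓ = 25/3 ≈ 8.3333)
r(J, p) = 31/3 (r(J, p) = 7 + (-5 + 25/3) = 7 + 10/3 = 31/3)
f(x, g) = -31 - 3*g (f(x, g) = -3*(g + 31/3) = -3*(31/3 + g) = -31 - 3*g)
135*((f(4, -4) + 2) - 131) = 135*(((-31 - 3*(-4)) + 2) - 131) = 135*(((-31 + 12) + 2) - 131) = 135*((-19 + 2) - 131) = 135*(-17 - 131) = 135*(-148) = -19980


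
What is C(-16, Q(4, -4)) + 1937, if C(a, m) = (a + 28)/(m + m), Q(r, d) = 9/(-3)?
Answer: 1935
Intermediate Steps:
Q(r, d) = -3 (Q(r, d) = 9*(-⅓) = -3)
C(a, m) = (28 + a)/(2*m) (C(a, m) = (28 + a)/((2*m)) = (28 + a)*(1/(2*m)) = (28 + a)/(2*m))
C(-16, Q(4, -4)) + 1937 = (½)*(28 - 16)/(-3) + 1937 = (½)*(-⅓)*12 + 1937 = -2 + 1937 = 1935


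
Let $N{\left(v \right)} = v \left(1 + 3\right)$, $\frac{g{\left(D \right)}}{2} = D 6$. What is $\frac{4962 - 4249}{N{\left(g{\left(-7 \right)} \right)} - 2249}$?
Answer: $- \frac{713}{2585} \approx -0.27582$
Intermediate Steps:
$g{\left(D \right)} = 12 D$ ($g{\left(D \right)} = 2 D 6 = 2 \cdot 6 D = 12 D$)
$N{\left(v \right)} = 4 v$ ($N{\left(v \right)} = v 4 = 4 v$)
$\frac{4962 - 4249}{N{\left(g{\left(-7 \right)} \right)} - 2249} = \frac{4962 - 4249}{4 \cdot 12 \left(-7\right) - 2249} = \frac{713}{4 \left(-84\right) - 2249} = \frac{713}{-336 - 2249} = \frac{713}{-2585} = 713 \left(- \frac{1}{2585}\right) = - \frac{713}{2585}$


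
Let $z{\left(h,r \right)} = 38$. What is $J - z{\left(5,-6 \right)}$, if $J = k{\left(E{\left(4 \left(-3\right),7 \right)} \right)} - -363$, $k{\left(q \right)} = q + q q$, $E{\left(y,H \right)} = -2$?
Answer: $327$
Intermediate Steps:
$k{\left(q \right)} = q + q^{2}$
$J = 365$ ($J = - 2 \left(1 - 2\right) - -363 = \left(-2\right) \left(-1\right) + 363 = 2 + 363 = 365$)
$J - z{\left(5,-6 \right)} = 365 - 38 = 327$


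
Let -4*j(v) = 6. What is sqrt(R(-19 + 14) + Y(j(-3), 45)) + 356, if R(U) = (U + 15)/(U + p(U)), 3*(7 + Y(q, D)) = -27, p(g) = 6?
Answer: 356 + I*sqrt(6) ≈ 356.0 + 2.4495*I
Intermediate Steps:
j(v) = -3/2 (j(v) = -1/4*6 = -3/2)
Y(q, D) = -16 (Y(q, D) = -7 + (1/3)*(-27) = -7 - 9 = -16)
R(U) = (15 + U)/(6 + U) (R(U) = (U + 15)/(U + 6) = (15 + U)/(6 + U))
sqrt(R(-19 + 14) + Y(j(-3), 45)) + 356 = sqrt((15 + (-19 + 14))/(6 + (-19 + 14)) - 16) + 356 = sqrt((15 - 5)/(6 - 5) - 16) + 356 = sqrt(10/1 - 16) + 356 = sqrt(1*10 - 16) + 356 = sqrt(10 - 16) + 356 = sqrt(-6) + 356 = I*sqrt(6) + 356 = 356 + I*sqrt(6)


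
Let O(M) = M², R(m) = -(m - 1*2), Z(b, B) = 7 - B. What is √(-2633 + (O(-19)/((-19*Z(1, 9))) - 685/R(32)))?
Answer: I*√23406/3 ≈ 50.997*I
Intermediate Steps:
R(m) = 2 - m (R(m) = -(m - 2) = -(-2 + m) = 2 - m)
√(-2633 + (O(-19)/((-19*Z(1, 9))) - 685/R(32))) = √(-2633 + ((-19)²/((-19*(7 - 1*9))) - 685/(2 - 1*32))) = √(-2633 + (361/((-19*(7 - 9))) - 685/(2 - 32))) = √(-2633 + (361/((-19*(-2))) - 685/(-30))) = √(-2633 + (361/38 - 685*(-1/30))) = √(-2633 + (361*(1/38) + 137/6)) = √(-2633 + (19/2 + 137/6)) = √(-2633 + 97/3) = √(-7802/3) = I*√23406/3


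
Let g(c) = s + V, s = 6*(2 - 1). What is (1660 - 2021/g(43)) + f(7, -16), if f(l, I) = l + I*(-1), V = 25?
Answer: 50152/31 ≈ 1617.8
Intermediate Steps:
s = 6 (s = 6*1 = 6)
g(c) = 31 (g(c) = 6 + 25 = 31)
f(l, I) = l - I
(1660 - 2021/g(43)) + f(7, -16) = (1660 - 2021/31) + (7 - 1*(-16)) = (1660 - 2021*1/31) + (7 + 16) = (1660 - 2021/31) + 23 = 49439/31 + 23 = 50152/31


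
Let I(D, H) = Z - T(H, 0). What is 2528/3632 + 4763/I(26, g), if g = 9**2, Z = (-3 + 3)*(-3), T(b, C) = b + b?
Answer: -1055605/36774 ≈ -28.705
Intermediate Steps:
T(b, C) = 2*b
Z = 0 (Z = 0*(-3) = 0)
g = 81
I(D, H) = -2*H (I(D, H) = 0 - 2*H = -2*H)
2528/3632 + 4763/I(26, g) = 2528/3632 + 4763/((-2*81)) = 2528*(1/3632) + 4763/(-162) = 158/227 + 4763*(-1/162) = 158/227 - 4763/162 = -1055605/36774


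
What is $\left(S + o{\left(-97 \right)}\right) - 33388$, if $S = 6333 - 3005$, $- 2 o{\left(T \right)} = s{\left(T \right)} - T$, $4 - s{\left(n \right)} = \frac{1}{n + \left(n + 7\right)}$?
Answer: $- \frac{5630664}{187} \approx -30111.0$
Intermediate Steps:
$s{\left(n \right)} = 4 - \frac{1}{7 + 2 n}$ ($s{\left(n \right)} = 4 - \frac{1}{n + \left(n + 7\right)} = 4 - \frac{1}{n + \left(7 + n\right)} = 4 - \frac{1}{7 + 2 n}$)
$o{\left(T \right)} = \frac{T}{2} - \frac{27 + 8 T}{2 \left(7 + 2 T\right)}$ ($o{\left(T \right)} = - \frac{\frac{27 + 8 T}{7 + 2 T} - T}{2} = - \frac{- T + \frac{27 + 8 T}{7 + 2 T}}{2} = \frac{T}{2} - \frac{27 + 8 T}{2 \left(7 + 2 T\right)}$)
$S = 3328$
$\left(S + o{\left(-97 \right)}\right) - 33388 = \left(3328 + \frac{-27 - -97 + 2 \left(-97\right)^{2}}{2 \left(7 + 2 \left(-97\right)\right)}\right) - 33388 = \left(3328 + \frac{-27 + 97 + 2 \cdot 9409}{2 \left(7 - 194\right)}\right) - 33388 = \left(3328 + \frac{-27 + 97 + 18818}{2 \left(-187\right)}\right) - 33388 = \left(3328 + \frac{1}{2} \left(- \frac{1}{187}\right) 18888\right) - 33388 = \left(3328 - \frac{9444}{187}\right) - 33388 = \frac{612892}{187} - 33388 = - \frac{5630664}{187}$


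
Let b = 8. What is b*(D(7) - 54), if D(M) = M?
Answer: -376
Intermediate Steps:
b*(D(7) - 54) = 8*(7 - 54) = 8*(-47) = -376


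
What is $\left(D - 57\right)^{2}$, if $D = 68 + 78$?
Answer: $7921$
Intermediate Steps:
$D = 146$
$\left(D - 57\right)^{2} = \left(146 - 57\right)^{2} = 89^{2} = 7921$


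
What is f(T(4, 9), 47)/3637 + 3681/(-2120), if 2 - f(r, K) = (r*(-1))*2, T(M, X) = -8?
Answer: -13417477/7710440 ≈ -1.7402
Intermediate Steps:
f(r, K) = 2 + 2*r (f(r, K) = 2 - r*(-1)*2 = 2 - (-r)*2 = 2 - (-2)*r = 2 + 2*r)
f(T(4, 9), 47)/3637 + 3681/(-2120) = (2 + 2*(-8))/3637 + 3681/(-2120) = (2 - 16)*(1/3637) + 3681*(-1/2120) = -14*1/3637 - 3681/2120 = -14/3637 - 3681/2120 = -13417477/7710440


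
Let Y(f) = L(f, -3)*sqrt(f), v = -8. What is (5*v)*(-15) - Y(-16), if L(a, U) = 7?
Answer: 600 - 28*I ≈ 600.0 - 28.0*I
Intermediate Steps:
Y(f) = 7*sqrt(f)
(5*v)*(-15) - Y(-16) = (5*(-8))*(-15) - 7*sqrt(-16) = -40*(-15) - 7*4*I = 600 - 28*I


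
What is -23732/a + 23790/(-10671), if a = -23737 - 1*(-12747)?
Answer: -1367988/19545715 ≈ -0.069989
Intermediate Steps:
a = -10990 (a = -23737 + 12747 = -10990)
-23732/a + 23790/(-10671) = -23732/(-10990) + 23790/(-10671) = -23732*(-1/10990) + 23790*(-1/10671) = 11866/5495 - 7930/3557 = -1367988/19545715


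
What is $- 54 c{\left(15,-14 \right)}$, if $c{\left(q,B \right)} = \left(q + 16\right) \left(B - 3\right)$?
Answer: $28458$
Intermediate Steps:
$c{\left(q,B \right)} = \left(-3 + B\right) \left(16 + q\right)$ ($c{\left(q,B \right)} = \left(16 + q\right) \left(-3 + B\right) = \left(-3 + B\right) \left(16 + q\right)$)
$- 54 c{\left(15,-14 \right)} = - 54 \left(-48 - 45 + 16 \left(-14\right) - 210\right) = - 54 \left(-48 - 45 - 224 - 210\right) = \left(-54\right) \left(-527\right) = 28458$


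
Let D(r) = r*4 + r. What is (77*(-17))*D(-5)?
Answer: 32725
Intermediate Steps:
D(r) = 5*r (D(r) = 4*r + r = 5*r)
(77*(-17))*D(-5) = (77*(-17))*(5*(-5)) = -1309*(-25) = 32725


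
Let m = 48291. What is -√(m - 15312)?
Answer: -√32979 ≈ -181.60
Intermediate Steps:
-√(m - 15312) = -√(48291 - 15312) = -√32979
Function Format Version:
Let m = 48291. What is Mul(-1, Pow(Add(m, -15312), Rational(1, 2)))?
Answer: Mul(-1, Pow(32979, Rational(1, 2))) ≈ -181.60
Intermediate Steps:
Mul(-1, Pow(Add(m, -15312), Rational(1, 2))) = Mul(-1, Pow(Add(48291, -15312), Rational(1, 2))) = Mul(-1, Pow(32979, Rational(1, 2)))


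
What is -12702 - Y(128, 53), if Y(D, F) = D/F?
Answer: -673334/53 ≈ -12704.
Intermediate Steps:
-12702 - Y(128, 53) = -12702 - 128/53 = -673334/53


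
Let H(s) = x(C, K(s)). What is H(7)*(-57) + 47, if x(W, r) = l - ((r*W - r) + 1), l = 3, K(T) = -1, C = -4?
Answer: 218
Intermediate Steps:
x(W, r) = 2 + r - W*r (x(W, r) = 3 - ((r*W - r) + 1) = 3 - ((W*r - r) + 1) = 3 - ((-r + W*r) + 1) = 3 - (1 - r + W*r) = 3 + (-1 + r - W*r) = 2 + r - W*r)
H(s) = -3 (H(s) = 2 - 1 - 1*(-4)*(-1) = 2 - 1 - 4 = -3)
H(7)*(-57) + 47 = -3*(-57) + 47 = 171 + 47 = 218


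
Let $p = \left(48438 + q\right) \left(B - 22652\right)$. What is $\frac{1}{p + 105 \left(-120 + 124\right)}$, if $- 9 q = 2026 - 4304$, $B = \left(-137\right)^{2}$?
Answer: $- \frac{9}{1701604480} \approx -5.2891 \cdot 10^{-9}$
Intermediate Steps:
$B = 18769$
$q = \frac{2278}{9}$ ($q = - \frac{2026 - 4304}{9} = \left(- \frac{1}{9}\right) \left(-2278\right) = \frac{2278}{9} \approx 253.11$)
$p = - \frac{1701608260}{9}$ ($p = \left(48438 + \frac{2278}{9}\right) \left(18769 - 22652\right) = \frac{438220}{9} \left(-3883\right) = - \frac{1701608260}{9} \approx -1.8907 \cdot 10^{8}$)
$\frac{1}{p + 105 \left(-120 + 124\right)} = \frac{1}{- \frac{1701608260}{9} + 105 \left(-120 + 124\right)} = \frac{1}{- \frac{1701608260}{9} + 105 \cdot 4} = \frac{1}{- \frac{1701608260}{9} + 420} = \frac{1}{- \frac{1701604480}{9}} = - \frac{9}{1701604480}$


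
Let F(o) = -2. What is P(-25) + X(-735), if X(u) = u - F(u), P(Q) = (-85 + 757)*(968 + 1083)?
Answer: 1377539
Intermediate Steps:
P(Q) = 1378272 (P(Q) = 672*2051 = 1378272)
X(u) = 2 + u (X(u) = u - 1*(-2) = u + 2 = 2 + u)
P(-25) + X(-735) = 1378272 + (2 - 735) = 1378272 - 733 = 1377539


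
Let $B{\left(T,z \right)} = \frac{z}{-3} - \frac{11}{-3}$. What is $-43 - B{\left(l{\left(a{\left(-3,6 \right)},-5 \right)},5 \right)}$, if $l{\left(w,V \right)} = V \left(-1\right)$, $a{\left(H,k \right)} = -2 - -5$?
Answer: $-45$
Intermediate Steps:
$a{\left(H,k \right)} = 3$ ($a{\left(H,k \right)} = -2 + 5 = 3$)
$l{\left(w,V \right)} = - V$
$B{\left(T,z \right)} = \frac{11}{3} - \frac{z}{3}$ ($B{\left(T,z \right)} = z \left(- \frac{1}{3}\right) - - \frac{11}{3} = - \frac{z}{3} + \frac{11}{3} = \frac{11}{3} - \frac{z}{3}$)
$-43 - B{\left(l{\left(a{\left(-3,6 \right)},-5 \right)},5 \right)} = -43 - \left(\frac{11}{3} - \frac{5}{3}\right) = -43 - 2 = -45$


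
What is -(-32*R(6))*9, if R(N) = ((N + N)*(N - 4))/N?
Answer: 1152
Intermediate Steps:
R(N) = -8 + 2*N (R(N) = ((2*N)*(-4 + N))/N = (2*N*(-4 + N))/N = -8 + 2*N)
-(-32*R(6))*9 = -(-32*(-8 + 2*6))*9 = -(-32*(-8 + 12))*9 = -(-32*4)*9 = -(-128)*9 = -1*(-1152) = 1152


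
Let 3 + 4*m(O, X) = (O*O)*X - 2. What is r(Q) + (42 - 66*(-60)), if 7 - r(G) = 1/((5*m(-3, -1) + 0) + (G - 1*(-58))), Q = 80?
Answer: 966167/241 ≈ 4009.0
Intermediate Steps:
m(O, X) = -5/4 + X*O²/4 (m(O, X) = -¾ + ((O*O)*X - 2)/4 = -¾ + (O²*X - 2)/4 = -¾ + (X*O² - 2)/4 = -¾ + (-2 + X*O²)/4 = -¾ + (-½ + X*O²/4) = -5/4 + X*O²/4)
r(G) = 7 - 1/(81/2 + G) (r(G) = 7 - 1/((5*(-5/4 + (¼)*(-1)*(-3)²) + 0) + (G - 1*(-58))) = 7 - 1/((5*(-5/4 + (¼)*(-1)*9) + 0) + (G + 58)) = 7 - 1/((5*(-5/4 - 9/4) + 0) + (58 + G)) = 7 - 1/((5*(-7/2) + 0) + (58 + G)) = 7 - 1/((-35/2 + 0) + (58 + G)) = 7 - 1/(-35/2 + (58 + G)) = 7 - 1/(81/2 + G))
r(Q) + (42 - 66*(-60)) = (565 + 14*80)/(81 + 2*80) + (42 - 66*(-60)) = (565 + 1120)/(81 + 160) + (42 + 3960) = 1685/241 + 4002 = 966167/241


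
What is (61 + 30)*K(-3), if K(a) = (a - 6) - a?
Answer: -546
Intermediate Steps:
K(a) = -6 (K(a) = (-6 + a) - a = -6)
(61 + 30)*K(-3) = (61 + 30)*(-6) = 91*(-6) = -546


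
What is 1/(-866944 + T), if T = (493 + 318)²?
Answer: -1/209223 ≈ -4.7796e-6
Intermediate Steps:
T = 657721 (T = 811² = 657721)
1/(-866944 + T) = 1/(-866944 + 657721) = 1/(-209223) = -1/209223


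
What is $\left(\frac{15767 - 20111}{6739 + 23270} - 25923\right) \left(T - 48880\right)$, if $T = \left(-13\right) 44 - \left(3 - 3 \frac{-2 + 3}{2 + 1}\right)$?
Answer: $\frac{12823878017518}{10003} \approx 1.282 \cdot 10^{9}$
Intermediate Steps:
$T = -574$ ($T = -572 - \left(3 - 3 \cdot 1 \cdot \frac{1}{3}\right) = -572 + \left(-3 + 3 \cdot \frac{1}{3}\right) = -572 + \left(-3 + 1\right) = -572 - 2 = -574$)
$\left(\frac{15767 - 20111}{6739 + 23270} - 25923\right) \left(T - 48880\right) = \left(\frac{15767 - 20111}{6739 + 23270} - 25923\right) \left(-574 - 48880\right) = \left(- \frac{4344}{30009} - 25923\right) \left(-49454\right) = \left(\left(-4344\right) \frac{1}{30009} - 25923\right) \left(-49454\right) = \left(- \frac{1448}{10003} - 25923\right) \left(-49454\right) = \left(- \frac{259309217}{10003}\right) \left(-49454\right) = \frac{12823878017518}{10003}$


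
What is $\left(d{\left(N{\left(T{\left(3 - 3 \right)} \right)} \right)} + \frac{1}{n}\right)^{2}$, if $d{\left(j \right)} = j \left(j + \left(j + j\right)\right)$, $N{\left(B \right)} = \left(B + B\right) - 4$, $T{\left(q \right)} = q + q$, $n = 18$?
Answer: $\frac{748225}{324} \approx 2309.3$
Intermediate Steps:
$T{\left(q \right)} = 2 q$
$N{\left(B \right)} = -4 + 2 B$ ($N{\left(B \right)} = 2 B - 4 = -4 + 2 B$)
$d{\left(j \right)} = 3 j^{2}$ ($d{\left(j \right)} = j \left(j + 2 j\right) = j 3 j = 3 j^{2}$)
$\left(d{\left(N{\left(T{\left(3 - 3 \right)} \right)} \right)} + \frac{1}{n}\right)^{2} = \left(3 \left(-4 + 2 \cdot 2 \left(3 - 3\right)\right)^{2} + \frac{1}{18}\right)^{2} = \left(3 \left(-4 + 2 \cdot 2 \cdot 0\right)^{2} + \frac{1}{18}\right)^{2} = \left(3 \left(-4 + 2 \cdot 0\right)^{2} + \frac{1}{18}\right)^{2} = \left(3 \left(-4 + 0\right)^{2} + \frac{1}{18}\right)^{2} = \left(3 \left(-4\right)^{2} + \frac{1}{18}\right)^{2} = \left(3 \cdot 16 + \frac{1}{18}\right)^{2} = \left(48 + \frac{1}{18}\right)^{2} = \left(\frac{865}{18}\right)^{2} = \frac{748225}{324}$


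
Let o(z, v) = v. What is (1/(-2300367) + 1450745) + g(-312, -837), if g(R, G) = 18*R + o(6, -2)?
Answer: 3324322461608/2300367 ≈ 1.4451e+6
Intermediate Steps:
g(R, G) = -2 + 18*R (g(R, G) = 18*R - 2 = -2 + 18*R)
(1/(-2300367) + 1450745) + g(-312, -837) = (1/(-2300367) + 1450745) + (-2 + 18*(-312)) = (-1/2300367 + 1450745) + (-2 - 5616) = 3337245923414/2300367 - 5618 = 3324322461608/2300367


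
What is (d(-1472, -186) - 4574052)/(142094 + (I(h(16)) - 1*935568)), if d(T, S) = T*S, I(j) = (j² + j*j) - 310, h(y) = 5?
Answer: 716710/132289 ≈ 5.4178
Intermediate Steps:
I(j) = -310 + 2*j² (I(j) = (j² + j²) - 310 = 2*j² - 310 = -310 + 2*j²)
d(T, S) = S*T
(d(-1472, -186) - 4574052)/(142094 + (I(h(16)) - 1*935568)) = (-186*(-1472) - 4574052)/(142094 + ((-310 + 2*5²) - 1*935568)) = (273792 - 4574052)/(142094 + ((-310 + 2*25) - 935568)) = -4300260/(142094 + ((-310 + 50) - 935568)) = -4300260/(142094 + (-260 - 935568)) = -4300260/(142094 - 935828) = -4300260/(-793734) = -4300260*(-1/793734) = 716710/132289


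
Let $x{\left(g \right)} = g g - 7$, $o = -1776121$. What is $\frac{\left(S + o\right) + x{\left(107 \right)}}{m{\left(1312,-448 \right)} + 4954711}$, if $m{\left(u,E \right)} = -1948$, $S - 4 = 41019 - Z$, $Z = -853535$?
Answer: $- \frac{870121}{4952763} \approx -0.17568$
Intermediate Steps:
$S = 894558$ ($S = 4 + \left(41019 - -853535\right) = 4 + \left(41019 + 853535\right) = 4 + 894554 = 894558$)
$x{\left(g \right)} = -7 + g^{2}$ ($x{\left(g \right)} = g^{2} - 7 = -7 + g^{2}$)
$\frac{\left(S + o\right) + x{\left(107 \right)}}{m{\left(1312,-448 \right)} + 4954711} = \frac{\left(894558 - 1776121\right) - \left(7 - 107^{2}\right)}{-1948 + 4954711} = \frac{-881563 + \left(-7 + 11449\right)}{4952763} = \left(-881563 + 11442\right) \frac{1}{4952763} = \left(-870121\right) \frac{1}{4952763} = - \frac{870121}{4952763}$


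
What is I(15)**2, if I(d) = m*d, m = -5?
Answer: 5625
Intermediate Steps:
I(d) = -5*d
I(15)**2 = (-5*15)**2 = (-75)**2 = 5625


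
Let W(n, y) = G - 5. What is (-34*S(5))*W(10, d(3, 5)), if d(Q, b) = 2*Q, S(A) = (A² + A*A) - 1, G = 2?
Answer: 4998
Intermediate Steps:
S(A) = -1 + 2*A² (S(A) = (A² + A²) - 1 = 2*A² - 1 = -1 + 2*A²)
W(n, y) = -3 (W(n, y) = 2 - 5 = -3)
(-34*S(5))*W(10, d(3, 5)) = -34*(-1 + 2*5²)*(-3) = -34*(-1 + 2*25)*(-3) = -34*(-1 + 50)*(-3) = -34*49*(-3) = -1666*(-3) = 4998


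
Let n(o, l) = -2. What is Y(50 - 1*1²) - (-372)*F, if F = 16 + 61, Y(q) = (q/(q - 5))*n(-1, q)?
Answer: 630119/22 ≈ 28642.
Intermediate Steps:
Y(q) = -2*q/(-5 + q) (Y(q) = (q/(q - 5))*(-2) = (q/(-5 + q))*(-2) = -2*q/(-5 + q))
F = 77
Y(50 - 1*1²) - (-372)*F = -2*(50 - 1*1²)/(-5 + (50 - 1*1²)) - (-372)*77 = -2*(50 - 1*1)/(-5 + (50 - 1*1)) - 1*(-28644) = -2*(50 - 1)/(-5 + (50 - 1)) + 28644 = -2*49/(-5 + 49) + 28644 = -2*49/44 + 28644 = -2*49*1/44 + 28644 = -49/22 + 28644 = 630119/22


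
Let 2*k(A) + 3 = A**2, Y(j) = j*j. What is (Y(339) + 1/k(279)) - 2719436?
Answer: -101365119284/38919 ≈ -2.6045e+6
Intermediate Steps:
Y(j) = j**2
k(A) = -3/2 + A**2/2
(Y(339) + 1/k(279)) - 2719436 = (339**2 + 1/(-3/2 + (1/2)*279**2)) - 2719436 = (114921 + 1/(-3/2 + (1/2)*77841)) - 2719436 = (114921 + 1/(-3/2 + 77841/2)) - 2719436 = (114921 + 1/38919) - 2719436 = 4472610400/38919 - 2719436 = -101365119284/38919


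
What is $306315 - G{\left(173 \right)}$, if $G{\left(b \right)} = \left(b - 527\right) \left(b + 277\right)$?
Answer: $465615$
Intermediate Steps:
$G{\left(b \right)} = \left(-527 + b\right) \left(277 + b\right)$
$306315 - G{\left(173 \right)} = 306315 - \left(-145979 + 173^{2} - 43250\right) = 306315 - \left(-145979 + 29929 - 43250\right) = 306315 - -159300 = 306315 + 159300 = 465615$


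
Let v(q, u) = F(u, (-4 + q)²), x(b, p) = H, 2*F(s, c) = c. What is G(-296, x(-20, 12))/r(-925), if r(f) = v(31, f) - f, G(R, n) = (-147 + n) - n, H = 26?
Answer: -294/2579 ≈ -0.11400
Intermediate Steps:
F(s, c) = c/2
x(b, p) = 26
v(q, u) = (-4 + q)²/2
G(R, n) = -147
r(f) = 729/2 - f (r(f) = (-4 + 31)²/2 - f = (½)*27² - f = (½)*729 - f = 729/2 - f)
G(-296, x(-20, 12))/r(-925) = -147/(729/2 - 1*(-925)) = -147/(729/2 + 925) = -147/2579/2 = -147*2/2579 = -294/2579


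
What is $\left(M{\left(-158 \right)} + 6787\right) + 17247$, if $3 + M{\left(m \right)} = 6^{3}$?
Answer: $24247$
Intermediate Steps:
$M{\left(m \right)} = 213$ ($M{\left(m \right)} = -3 + 6^{3} = -3 + 216 = 213$)
$\left(M{\left(-158 \right)} + 6787\right) + 17247 = \left(213 + 6787\right) + 17247 = 7000 + 17247 = 24247$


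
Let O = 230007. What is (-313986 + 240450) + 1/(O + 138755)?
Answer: -27117282431/368762 ≈ -73536.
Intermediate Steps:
(-313986 + 240450) + 1/(O + 138755) = (-313986 + 240450) + 1/(230007 + 138755) = -73536 + 1/368762 = -27117282431/368762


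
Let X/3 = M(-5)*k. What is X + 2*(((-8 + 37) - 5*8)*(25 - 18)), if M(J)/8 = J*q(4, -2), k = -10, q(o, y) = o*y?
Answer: -9754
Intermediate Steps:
M(J) = -64*J (M(J) = 8*(J*(4*(-2))) = 8*(J*(-8)) = 8*(-8*J) = -64*J)
X = -9600 (X = 3*(-64*(-5)*(-10)) = 3*(320*(-10)) = 3*(-3200) = -9600)
X + 2*(((-8 + 37) - 5*8)*(25 - 18)) = -9600 + 2*(((-8 + 37) - 5*8)*(25 - 18)) = -9600 + 2*((29 - 40)*7) = -9600 + 2*(-11*7) = -9600 + 2*(-77) = -9600 - 154 = -9754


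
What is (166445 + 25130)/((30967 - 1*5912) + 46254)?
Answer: 191575/71309 ≈ 2.6865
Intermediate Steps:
(166445 + 25130)/((30967 - 1*5912) + 46254) = 191575/((30967 - 5912) + 46254) = 191575/(25055 + 46254) = 191575/71309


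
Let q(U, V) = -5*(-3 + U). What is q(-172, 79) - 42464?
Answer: -41589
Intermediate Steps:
q(U, V) = 15 - 5*U
q(-172, 79) - 42464 = (15 - 5*(-172)) - 42464 = (15 + 860) - 42464 = 875 - 42464 = -41589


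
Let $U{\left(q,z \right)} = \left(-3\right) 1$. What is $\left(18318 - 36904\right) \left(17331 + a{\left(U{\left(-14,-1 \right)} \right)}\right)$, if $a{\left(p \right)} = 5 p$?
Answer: $-321835176$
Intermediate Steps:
$U{\left(q,z \right)} = -3$
$\left(18318 - 36904\right) \left(17331 + a{\left(U{\left(-14,-1 \right)} \right)}\right) = \left(18318 - 36904\right) \left(17331 + 5 \left(-3\right)\right) = - 18586 \left(17331 - 15\right) = \left(-18586\right) 17316 = -321835176$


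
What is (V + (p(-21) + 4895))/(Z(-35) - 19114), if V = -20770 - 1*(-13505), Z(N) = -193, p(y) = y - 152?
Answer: 2543/19307 ≈ 0.13171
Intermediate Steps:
p(y) = -152 + y
V = -7265 (V = -20770 + 13505 = -7265)
(V + (p(-21) + 4895))/(Z(-35) - 19114) = (-7265 + ((-152 - 21) + 4895))/(-193 - 19114) = (-7265 + (-173 + 4895))/(-19307) = (-7265 + 4722)*(-1/19307) = -2543*(-1/19307) = 2543/19307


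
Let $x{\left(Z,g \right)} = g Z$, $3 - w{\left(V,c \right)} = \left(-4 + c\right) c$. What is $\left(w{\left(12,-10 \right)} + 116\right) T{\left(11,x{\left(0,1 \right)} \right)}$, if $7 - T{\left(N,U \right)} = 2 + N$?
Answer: $126$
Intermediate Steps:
$w{\left(V,c \right)} = 3 - c \left(-4 + c\right)$ ($w{\left(V,c \right)} = 3 - \left(-4 + c\right) c = 3 - c \left(-4 + c\right)$)
$x{\left(Z,g \right)} = Z g$
$T{\left(N,U \right)} = 5 - N$ ($T{\left(N,U \right)} = 7 - \left(2 + N\right) = 5 - N$)
$\left(w{\left(12,-10 \right)} + 116\right) T{\left(11,x{\left(0,1 \right)} \right)} = \left(\left(3 - \left(-10\right)^{2} + 4 \left(-10\right)\right) + 116\right) \left(5 - 11\right) = \left(\left(3 - 100 - 40\right) + 116\right) \left(5 - 11\right) = \left(\left(3 - 100 - 40\right) + 116\right) \left(-6\right) = \left(-137 + 116\right) \left(-6\right) = \left(-21\right) \left(-6\right) = 126$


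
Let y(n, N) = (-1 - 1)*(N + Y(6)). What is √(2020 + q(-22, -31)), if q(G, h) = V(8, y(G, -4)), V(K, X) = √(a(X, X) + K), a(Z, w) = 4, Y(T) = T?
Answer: √(2020 + 2*√3) ≈ 44.983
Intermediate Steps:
y(n, N) = -12 - 2*N (y(n, N) = (-1 - 1)*(N + 6) = -2*(6 + N) = -12 - 2*N)
V(K, X) = √(4 + K)
q(G, h) = 2*√3 (q(G, h) = √(4 + 8) = √12 = 2*√3)
√(2020 + q(-22, -31)) = √(2020 + 2*√3)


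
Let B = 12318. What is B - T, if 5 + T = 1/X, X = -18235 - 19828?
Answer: 469050350/38063 ≈ 12323.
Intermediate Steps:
X = -38063
T = -190316/38063 (T = -5 + 1/(-38063) = -5 - 1/38063 = -190316/38063 ≈ -5.0000)
B - T = 12318 - 1*(-190316/38063) = 12318 + 190316/38063 = 469050350/38063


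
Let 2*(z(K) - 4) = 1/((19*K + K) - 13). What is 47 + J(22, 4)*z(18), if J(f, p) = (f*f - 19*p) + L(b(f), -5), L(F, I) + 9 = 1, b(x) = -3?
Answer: 571709/347 ≈ 1647.6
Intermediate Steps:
L(F, I) = -8 (L(F, I) = -9 + 1 = -8)
J(f, p) = -8 + f² - 19*p (J(f, p) = (f*f - 19*p) - 8 = (f² - 19*p) - 8 = -8 + f² - 19*p)
z(K) = 4 + 1/(2*(-13 + 20*K)) (z(K) = 4 + 1/(2*((19*K + K) - 13)) = 4 + 1/(2*(20*K - 13)) = 4 + 1/(2*(-13 + 20*K)))
47 + J(22, 4)*z(18) = 47 + (-8 + 22² - 19*4)*((-103 + 160*18)/(2*(-13 + 20*18))) = 47 + (-8 + 484 - 76)*((-103 + 2880)/(2*(-13 + 360))) = 47 + 400*((½)*2777/347) = 47 + 400*((½)*(1/347)*2777) = 47 + 400*(2777/694) = 47 + 555400/347 = 571709/347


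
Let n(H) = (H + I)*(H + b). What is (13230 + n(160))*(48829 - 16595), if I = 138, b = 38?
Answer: 2328390756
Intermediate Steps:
n(H) = (38 + H)*(138 + H) (n(H) = (H + 138)*(H + 38) = (138 + H)*(38 + H) = (38 + H)*(138 + H))
(13230 + n(160))*(48829 - 16595) = (13230 + (5244 + 160² + 176*160))*(48829 - 16595) = (13230 + (5244 + 25600 + 28160))*32234 = (13230 + 59004)*32234 = 72234*32234 = 2328390756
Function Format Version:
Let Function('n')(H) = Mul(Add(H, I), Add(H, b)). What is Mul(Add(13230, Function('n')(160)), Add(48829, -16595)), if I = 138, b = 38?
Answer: 2328390756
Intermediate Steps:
Function('n')(H) = Mul(Add(38, H), Add(138, H)) (Function('n')(H) = Mul(Add(H, 138), Add(H, 38)) = Mul(Add(138, H), Add(38, H)) = Mul(Add(38, H), Add(138, H)))
Mul(Add(13230, Function('n')(160)), Add(48829, -16595)) = Mul(Add(13230, Add(5244, Pow(160, 2), Mul(176, 160))), Add(48829, -16595)) = Mul(Add(13230, Add(5244, 25600, 28160)), 32234) = Mul(Add(13230, 59004), 32234) = Mul(72234, 32234) = 2328390756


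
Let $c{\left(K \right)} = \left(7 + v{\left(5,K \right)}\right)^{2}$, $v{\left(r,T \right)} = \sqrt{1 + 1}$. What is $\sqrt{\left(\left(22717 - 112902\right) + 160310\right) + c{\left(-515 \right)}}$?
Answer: $\sqrt{70176 + 14 \sqrt{2}} \approx 264.94$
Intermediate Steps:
$v{\left(r,T \right)} = \sqrt{2}$
$c{\left(K \right)} = \left(7 + \sqrt{2}\right)^{2}$
$\sqrt{\left(\left(22717 - 112902\right) + 160310\right) + c{\left(-515 \right)}} = \sqrt{\left(\left(22717 - 112902\right) + 160310\right) + \left(7 + \sqrt{2}\right)^{2}} = \sqrt{\left(-90185 + 160310\right) + \left(7 + \sqrt{2}\right)^{2}} = \sqrt{70125 + \left(7 + \sqrt{2}\right)^{2}}$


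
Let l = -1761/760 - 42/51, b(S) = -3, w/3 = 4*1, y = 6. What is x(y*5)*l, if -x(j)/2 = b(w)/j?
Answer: -40577/64600 ≈ -0.62813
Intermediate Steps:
w = 12 (w = 3*(4*1) = 3*4 = 12)
l = -40577/12920 (l = -1761*1/760 - 42*1/51 = -1761/760 - 14/17 = -40577/12920 ≈ -3.1406)
x(j) = 6/j (x(j) = -(-6)/j = 6/j)
x(y*5)*l = (6/((6*5)))*(-40577/12920) = (6/30)*(-40577/12920) = (6*(1/30))*(-40577/12920) = (1/5)*(-40577/12920) = -40577/64600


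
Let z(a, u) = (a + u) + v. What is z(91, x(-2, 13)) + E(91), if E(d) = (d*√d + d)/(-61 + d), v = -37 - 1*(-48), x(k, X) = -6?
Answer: 2971/30 + 91*√91/30 ≈ 127.97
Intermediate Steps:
v = 11 (v = -37 + 48 = 11)
z(a, u) = 11 + a + u (z(a, u) = (a + u) + 11 = 11 + a + u)
E(d) = (d + d^(3/2))/(-61 + d) (E(d) = (d^(3/2) + d)/(-61 + d) = (d + d^(3/2))/(-61 + d))
z(91, x(-2, 13)) + E(91) = (11 + 91 - 6) + (91 + 91^(3/2))/(-61 + 91) = 96 + (91 + 91*√91)/30 = 96 + (91/30 + 91*√91/30) = 2971/30 + 91*√91/30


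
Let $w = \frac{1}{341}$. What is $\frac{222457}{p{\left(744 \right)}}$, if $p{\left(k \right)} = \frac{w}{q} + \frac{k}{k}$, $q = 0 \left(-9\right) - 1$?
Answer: $\frac{75857837}{340} \approx 2.2311 \cdot 10^{5}$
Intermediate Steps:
$q = -1$ ($q = 0 - 1 = -1$)
$w = \frac{1}{341} \approx 0.0029326$
$p{\left(k \right)} = \frac{340}{341}$ ($p{\left(k \right)} = \frac{1}{341 \left(-1\right)} + \frac{k}{k} = \frac{1}{341} \left(-1\right) + 1 = - \frac{1}{341} + 1 = \frac{340}{341}$)
$\frac{222457}{p{\left(744 \right)}} = \frac{222457}{\frac{340}{341}} = 222457 \cdot \frac{341}{340} = \frac{75857837}{340}$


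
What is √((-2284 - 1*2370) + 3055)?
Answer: I*√1599 ≈ 39.987*I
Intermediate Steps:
√((-2284 - 1*2370) + 3055) = √((-2284 - 2370) + 3055) = √(-4654 + 3055) = √(-1599) = I*√1599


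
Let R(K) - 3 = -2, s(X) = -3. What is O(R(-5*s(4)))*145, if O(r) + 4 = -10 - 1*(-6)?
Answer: -1160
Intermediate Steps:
R(K) = 1 (R(K) = 3 - 2 = 1)
O(r) = -8 (O(r) = -4 + (-10 - 1*(-6)) = -4 + (-10 + 6) = -4 - 4 = -8)
O(R(-5*s(4)))*145 = -8*145 = -1160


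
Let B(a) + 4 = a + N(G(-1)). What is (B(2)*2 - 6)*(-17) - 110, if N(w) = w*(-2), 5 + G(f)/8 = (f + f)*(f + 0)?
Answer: -1572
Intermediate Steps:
G(f) = -40 + 16*f² (G(f) = -40 + 8*((f + f)*(f + 0)) = -40 + 8*((2*f)*f) = -40 + 8*(2*f²) = -40 + 16*f²)
N(w) = -2*w
B(a) = 44 + a (B(a) = -4 + (a - 2*(-40 + 16*(-1)²)) = -4 + (a - 2*(-40 + 16*1)) = -4 + (a - 2*(-40 + 16)) = -4 + (a - 2*(-24)) = -4 + (a + 48) = -4 + (48 + a) = 44 + a)
(B(2)*2 - 6)*(-17) - 110 = ((44 + 2)*2 - 6)*(-17) - 110 = (46*2 - 6)*(-17) - 110 = (92 - 6)*(-17) - 110 = 86*(-17) - 110 = -1462 - 110 = -1572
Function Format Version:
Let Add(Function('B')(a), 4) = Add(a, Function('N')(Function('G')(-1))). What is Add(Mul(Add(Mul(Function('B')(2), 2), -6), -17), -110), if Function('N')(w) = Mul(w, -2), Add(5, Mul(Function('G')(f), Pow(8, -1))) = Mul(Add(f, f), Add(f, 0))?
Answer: -1572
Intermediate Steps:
Function('G')(f) = Add(-40, Mul(16, Pow(f, 2))) (Function('G')(f) = Add(-40, Mul(8, Mul(Add(f, f), Add(f, 0)))) = Add(-40, Mul(8, Mul(Mul(2, f), f))) = Add(-40, Mul(8, Mul(2, Pow(f, 2)))) = Add(-40, Mul(16, Pow(f, 2))))
Function('N')(w) = Mul(-2, w)
Function('B')(a) = Add(44, a) (Function('B')(a) = Add(-4, Add(a, Mul(-2, Add(-40, Mul(16, Pow(-1, 2)))))) = Add(-4, Add(a, Mul(-2, Add(-40, Mul(16, 1))))) = Add(-4, Add(a, Mul(-2, Add(-40, 16)))) = Add(-4, Add(a, Mul(-2, -24))) = Add(-4, Add(a, 48)) = Add(-4, Add(48, a)) = Add(44, a))
Add(Mul(Add(Mul(Function('B')(2), 2), -6), -17), -110) = Add(Mul(Add(Mul(Add(44, 2), 2), -6), -17), -110) = Add(Mul(Add(Mul(46, 2), -6), -17), -110) = Add(Mul(Add(92, -6), -17), -110) = Add(Mul(86, -17), -110) = Add(-1462, -110) = -1572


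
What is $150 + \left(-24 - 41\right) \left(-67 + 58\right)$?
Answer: $735$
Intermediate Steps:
$150 + \left(-24 - 41\right) \left(-67 + 58\right) = 150 + \left(-24 - 41\right) \left(-9\right) = 150 - -585 = 150 + 585 = 735$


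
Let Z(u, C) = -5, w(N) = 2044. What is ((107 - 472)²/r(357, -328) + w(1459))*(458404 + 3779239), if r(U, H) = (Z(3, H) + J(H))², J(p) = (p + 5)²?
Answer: 94270046606433297667/10883496976 ≈ 8.6617e+9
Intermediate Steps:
J(p) = (5 + p)²
r(U, H) = (-5 + (5 + H)²)²
((107 - 472)²/r(357, -328) + w(1459))*(458404 + 3779239) = ((107 - 472)²/((-5 + (5 - 328)²)²) + 2044)*(458404 + 3779239) = ((-365)²/((-5 + (-323)²)²) + 2044)*4237643 = (133225/((-5 + 104329)²) + 2044)*4237643 = (133225/(104324²) + 2044)*4237643 = (133225/10883496976 + 2044)*4237643 = (22245867952169/10883496976)*4237643 = 94270046606433297667/10883496976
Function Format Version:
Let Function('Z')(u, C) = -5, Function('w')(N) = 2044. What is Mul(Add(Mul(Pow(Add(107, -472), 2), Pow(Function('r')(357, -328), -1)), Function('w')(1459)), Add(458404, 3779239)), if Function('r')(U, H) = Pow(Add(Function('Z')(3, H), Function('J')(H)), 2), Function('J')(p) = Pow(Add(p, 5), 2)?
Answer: Rational(94270046606433297667, 10883496976) ≈ 8.6617e+9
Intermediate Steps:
Function('J')(p) = Pow(Add(5, p), 2)
Function('r')(U, H) = Pow(Add(-5, Pow(Add(5, H), 2)), 2)
Mul(Add(Mul(Pow(Add(107, -472), 2), Pow(Function('r')(357, -328), -1)), Function('w')(1459)), Add(458404, 3779239)) = Mul(Add(Mul(Pow(Add(107, -472), 2), Pow(Pow(Add(-5, Pow(Add(5, -328), 2)), 2), -1)), 2044), Add(458404, 3779239)) = Mul(Add(Mul(Pow(-365, 2), Pow(Pow(Add(-5, Pow(-323, 2)), 2), -1)), 2044), 4237643) = Mul(Add(Mul(133225, Pow(Pow(Add(-5, 104329), 2), -1)), 2044), 4237643) = Mul(Add(Mul(133225, Pow(Pow(104324, 2), -1)), 2044), 4237643) = Mul(Add(Mul(133225, Pow(10883496976, -1)), 2044), 4237643) = Mul(Add(Mul(133225, Rational(1, 10883496976)), 2044), 4237643) = Mul(Add(Rational(133225, 10883496976), 2044), 4237643) = Mul(Rational(22245867952169, 10883496976), 4237643) = Rational(94270046606433297667, 10883496976)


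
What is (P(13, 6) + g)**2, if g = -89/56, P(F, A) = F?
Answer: 408321/3136 ≈ 130.20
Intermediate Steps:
g = -89/56 (g = -89*1/56 = -89/56 ≈ -1.5893)
(P(13, 6) + g)**2 = (13 - 89/56)**2 = (639/56)**2 = 408321/3136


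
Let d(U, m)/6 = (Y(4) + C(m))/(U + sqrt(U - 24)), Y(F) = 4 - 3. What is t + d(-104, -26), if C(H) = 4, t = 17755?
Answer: 4048075/228 - 5*I*sqrt(2)/228 ≈ 17755.0 - 0.031013*I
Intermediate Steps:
Y(F) = 1
d(U, m) = 30/(U + sqrt(-24 + U)) (d(U, m) = 6*((1 + 4)/(U + sqrt(U - 24))) = 6*(5/(U + sqrt(-24 + U))) = 30/(U + sqrt(-24 + U)))
t + d(-104, -26) = 17755 + 30/(-104 + sqrt(-24 - 104)) = 17755 + 30/(-104 + sqrt(-128)) = 17755 + 30/(-104 + 8*I*sqrt(2))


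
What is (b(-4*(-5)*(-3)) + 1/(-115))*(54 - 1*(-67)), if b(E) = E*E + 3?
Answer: 50135624/115 ≈ 4.3596e+5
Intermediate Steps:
b(E) = 3 + E**2 (b(E) = E**2 + 3 = 3 + E**2)
(b(-4*(-5)*(-3)) + 1/(-115))*(54 - 1*(-67)) = ((3 + (-4*(-5)*(-3))**2) + 1/(-115))*(54 - 1*(-67)) = ((3 + (20*(-3))**2) - 1/115)*(54 + 67) = ((3 + (-60)**2) - 1/115)*121 = ((3 + 3600) - 1/115)*121 = (3603 - 1/115)*121 = (414344/115)*121 = 50135624/115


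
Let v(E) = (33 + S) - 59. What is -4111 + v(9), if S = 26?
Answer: -4111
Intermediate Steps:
v(E) = 0 (v(E) = (33 + 26) - 59 = 59 - 59 = 0)
-4111 + v(9) = -4111 + 0 = -4111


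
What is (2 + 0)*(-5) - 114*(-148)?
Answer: 16862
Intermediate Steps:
(2 + 0)*(-5) - 114*(-148) = 2*(-5) + 16872 = -10 + 16872 = 16862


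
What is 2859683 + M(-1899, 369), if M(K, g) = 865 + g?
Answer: 2860917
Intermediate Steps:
2859683 + M(-1899, 369) = 2859683 + (865 + 369) = 2859683 + 1234 = 2860917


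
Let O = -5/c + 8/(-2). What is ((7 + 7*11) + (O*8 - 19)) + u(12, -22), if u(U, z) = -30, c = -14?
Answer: 41/7 ≈ 5.8571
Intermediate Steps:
O = -51/14 (O = -5/(-14) + 8/(-2) = -5*(-1/14) + 8*(-1/2) = 5/14 - 4 = -51/14 ≈ -3.6429)
((7 + 7*11) + (O*8 - 19)) + u(12, -22) = ((7 + 7*11) + (-51/14*8 - 19)) - 30 = ((7 + 77) + (-204/7 - 19)) - 30 = (84 - 337/7) - 30 = 251/7 - 30 = 41/7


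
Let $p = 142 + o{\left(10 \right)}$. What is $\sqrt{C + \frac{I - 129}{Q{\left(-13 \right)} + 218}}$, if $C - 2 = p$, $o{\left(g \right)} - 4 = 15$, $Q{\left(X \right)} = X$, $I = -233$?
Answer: $\frac{\sqrt{6775865}}{205} \approx 12.698$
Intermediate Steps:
$o{\left(g \right)} = 19$ ($o{\left(g \right)} = 4 + 15 = 19$)
$p = 161$ ($p = 142 + 19 = 161$)
$C = 163$ ($C = 2 + 161 = 163$)
$\sqrt{C + \frac{I - 129}{Q{\left(-13 \right)} + 218}} = \sqrt{163 + \frac{-233 - 129}{-13 + 218}} = \sqrt{163 - \frac{362}{205}} = \sqrt{\frac{33053}{205}} = \frac{\sqrt{6775865}}{205}$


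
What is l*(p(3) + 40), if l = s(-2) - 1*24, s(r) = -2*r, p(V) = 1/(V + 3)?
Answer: -2410/3 ≈ -803.33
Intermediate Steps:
p(V) = 1/(3 + V)
l = -20 (l = -2*(-2) - 1*24 = 4 - 24 = -20)
l*(p(3) + 40) = -20*(1/(3 + 3) + 40) = -20*(1/6 + 40) = -20*(⅙ + 40) = -20*241/6 = -2410/3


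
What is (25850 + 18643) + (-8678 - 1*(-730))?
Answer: 36545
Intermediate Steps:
(25850 + 18643) + (-8678 - 1*(-730)) = 44493 + (-8678 + 730) = 44493 - 7948 = 36545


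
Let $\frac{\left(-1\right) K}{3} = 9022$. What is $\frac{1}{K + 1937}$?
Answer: $- \frac{1}{25129} \approx -3.9795 \cdot 10^{-5}$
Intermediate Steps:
$K = -27066$ ($K = \left(-3\right) 9022 = -27066$)
$\frac{1}{K + 1937} = \frac{1}{-27066 + 1937} = \frac{1}{-25129} = - \frac{1}{25129}$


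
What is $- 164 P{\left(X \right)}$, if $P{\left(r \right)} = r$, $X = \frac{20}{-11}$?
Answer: $\frac{3280}{11} \approx 298.18$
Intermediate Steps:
$X = - \frac{20}{11}$ ($X = 20 \left(- \frac{1}{11}\right) = - \frac{20}{11} \approx -1.8182$)
$- 164 P{\left(X \right)} = \left(-164\right) \left(- \frac{20}{11}\right) = \frac{3280}{11}$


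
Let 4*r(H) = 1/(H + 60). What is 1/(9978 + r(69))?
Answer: 516/5148649 ≈ 0.00010022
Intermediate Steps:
r(H) = 1/(4*(60 + H)) (r(H) = 1/(4*(H + 60)) = 1/(4*(60 + H)))
1/(9978 + r(69)) = 1/(9978 + 1/(4*(60 + 69))) = 1/(9978 + (¼)/129) = 1/(9978 + (¼)*(1/129)) = 1/(9978 + 1/516) = 1/(5148649/516) = 516/5148649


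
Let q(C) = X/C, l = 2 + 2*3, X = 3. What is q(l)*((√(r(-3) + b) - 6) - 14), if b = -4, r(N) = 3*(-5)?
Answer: -15/2 + 3*I*√19/8 ≈ -7.5 + 1.6346*I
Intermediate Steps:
r(N) = -15
l = 8 (l = 2 + 6 = 8)
q(C) = 3/C
q(l)*((√(r(-3) + b) - 6) - 14) = (3/8)*((√(-15 - 4) - 6) - 14) = (3*(⅛))*((√(-19) - 6) - 14) = 3*((I*√19 - 6) - 14)/8 = 3*((-6 + I*√19) - 14)/8 = 3*(-20 + I*√19)/8 = -15/2 + 3*I*√19/8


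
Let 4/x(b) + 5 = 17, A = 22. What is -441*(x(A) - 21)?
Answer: 9114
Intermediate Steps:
x(b) = ⅓ (x(b) = 4/(-5 + 17) = 4/12 = 4*(1/12) = ⅓)
-441*(x(A) - 21) = -441*(⅓ - 21) = -441*(-62/3) = 9114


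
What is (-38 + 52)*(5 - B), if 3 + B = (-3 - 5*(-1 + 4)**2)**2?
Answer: -32144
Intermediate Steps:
B = 2301 (B = -3 + (-3 - 5*(-1 + 4)**2)**2 = -3 + (-3 - 5*3**2)**2 = -3 + (-3 - 5*9)**2 = -3 + (-3 - 45)**2 = -3 + (-48)**2 = -3 + 2304 = 2301)
(-38 + 52)*(5 - B) = (-38 + 52)*(5 - 1*2301) = 14*(5 - 2301) = 14*(-2296) = -32144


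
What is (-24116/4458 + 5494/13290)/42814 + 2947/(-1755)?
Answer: -8306511225875/4946357035386 ≈ -1.6793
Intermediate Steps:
(-24116/4458 + 5494/13290)/42814 + 2947/(-1755) = (-24116*1/4458 + 5494*(1/13290))*(1/42814) + 2947*(-1/1755) = (-12058/2229 + 2747/6645)*(1/42814) - 2947/1755 = -8222483/1645745*1/42814 - 2947/1755 = -8222483/70460926430 - 2947/1755 = -8306511225875/4946357035386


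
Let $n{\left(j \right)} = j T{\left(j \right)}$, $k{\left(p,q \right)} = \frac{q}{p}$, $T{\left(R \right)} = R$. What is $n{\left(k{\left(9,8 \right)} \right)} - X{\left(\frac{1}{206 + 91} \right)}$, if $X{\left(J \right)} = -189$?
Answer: $\frac{15373}{81} \approx 189.79$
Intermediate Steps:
$n{\left(j \right)} = j^{2}$ ($n{\left(j \right)} = j j = j^{2}$)
$n{\left(k{\left(9,8 \right)} \right)} - X{\left(\frac{1}{206 + 91} \right)} = \left(\frac{8}{9}\right)^{2} - -189 = \left(8 \cdot \frac{1}{9}\right)^{2} + 189 = \left(\frac{8}{9}\right)^{2} + 189 = \frac{64}{81} + 189 = \frac{15373}{81}$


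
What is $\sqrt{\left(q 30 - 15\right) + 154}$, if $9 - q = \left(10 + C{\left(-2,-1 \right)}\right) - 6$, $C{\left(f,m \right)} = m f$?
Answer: $\sqrt{229} \approx 15.133$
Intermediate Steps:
$C{\left(f,m \right)} = f m$
$q = 3$ ($q = 9 - \left(\left(10 - -2\right) - 6\right) = 9 - \left(\left(10 + 2\right) - 6\right) = 9 - \left(12 - 6\right) = 9 - 6 = 3$)
$\sqrt{\left(q 30 - 15\right) + 154} = \sqrt{\left(3 \cdot 30 - 15\right) + 154} = \sqrt{\left(90 - 15\right) + 154} = \sqrt{75 + 154} = \sqrt{229}$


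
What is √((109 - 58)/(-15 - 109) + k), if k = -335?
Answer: I*√1289321/62 ≈ 18.314*I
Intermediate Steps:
√((109 - 58)/(-15 - 109) + k) = √((109 - 58)/(-15 - 109) - 335) = √(51/(-124) - 335) = √(51*(-1/124) - 335) = √(-51/124 - 335) = √(-41591/124) = I*√1289321/62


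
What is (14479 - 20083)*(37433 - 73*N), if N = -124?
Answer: -260501940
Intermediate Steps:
(14479 - 20083)*(37433 - 73*N) = (14479 - 20083)*(37433 - 73*(-124)) = -5604*(37433 + 9052) = -5604*46485 = -260501940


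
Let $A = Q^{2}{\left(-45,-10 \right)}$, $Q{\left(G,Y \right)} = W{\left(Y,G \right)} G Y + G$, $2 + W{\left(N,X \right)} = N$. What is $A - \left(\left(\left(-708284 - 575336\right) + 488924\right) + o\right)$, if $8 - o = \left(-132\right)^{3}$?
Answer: $28142745$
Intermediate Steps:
$W{\left(N,X \right)} = -2 + N$
$o = 2299976$ ($o = 8 - \left(-132\right)^{3} = 8 - -2299968 = 8 + 2299968 = 2299976$)
$Q{\left(G,Y \right)} = G + G Y \left(-2 + Y\right)$ ($Q{\left(G,Y \right)} = \left(-2 + Y\right) G Y + G = G \left(-2 + Y\right) Y + G = G Y \left(-2 + Y\right) + G = G + G Y \left(-2 + Y\right)$)
$A = 29648025$ ($A = \left(- 45 \left(1 - 10 \left(-2 - 10\right)\right)\right)^{2} = \left(- 45 \left(1 - -120\right)\right)^{2} = \left(- 45 \left(1 + 120\right)\right)^{2} = \left(\left(-45\right) 121\right)^{2} = \left(-5445\right)^{2} = 29648025$)
$A - \left(\left(\left(-708284 - 575336\right) + 488924\right) + o\right) = 29648025 - \left(\left(\left(-708284 - 575336\right) + 488924\right) + 2299976\right) = 29648025 - \left(\left(-1283620 + 488924\right) + 2299976\right) = 29648025 - \left(-794696 + 2299976\right) = 29648025 - 1505280 = 28142745$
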